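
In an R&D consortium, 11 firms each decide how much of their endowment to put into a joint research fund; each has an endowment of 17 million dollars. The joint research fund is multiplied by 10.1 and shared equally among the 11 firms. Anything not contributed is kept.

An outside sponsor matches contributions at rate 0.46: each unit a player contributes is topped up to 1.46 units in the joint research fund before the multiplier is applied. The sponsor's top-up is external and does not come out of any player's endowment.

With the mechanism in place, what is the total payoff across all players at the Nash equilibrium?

2757.50 million dollars

Under the mechanism each unit contributed yields 10.1 × 1.46 / 11 = 1.3405 back to its contributor per unit of net cost, which exceeds 1, making full contribution the dominant choice for everyone.
At the Nash equilibrium everyone contributes 17. Group total payoff = 10.1 × 1.46 × 187 = 2757.50.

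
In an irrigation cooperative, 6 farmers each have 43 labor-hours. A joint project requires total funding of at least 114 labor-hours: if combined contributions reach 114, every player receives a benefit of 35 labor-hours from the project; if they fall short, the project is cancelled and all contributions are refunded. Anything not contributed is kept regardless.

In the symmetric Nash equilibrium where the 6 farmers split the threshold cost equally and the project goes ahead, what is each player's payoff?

59 labor-hours

Equal share of the threshold: 114/6 = 19.
At this profile no one gains by cutting their contribution: any cut drops the total below 114, the project is cancelled, contributions are refunded, and the deviator ends with 43, which is less than 43 − 19 + 35 = 59. Contributing more than 19 just wastes the excess. So contributing exactly 19 is a best response.
Each player's payoff: 43 − 19 + 35 = 59.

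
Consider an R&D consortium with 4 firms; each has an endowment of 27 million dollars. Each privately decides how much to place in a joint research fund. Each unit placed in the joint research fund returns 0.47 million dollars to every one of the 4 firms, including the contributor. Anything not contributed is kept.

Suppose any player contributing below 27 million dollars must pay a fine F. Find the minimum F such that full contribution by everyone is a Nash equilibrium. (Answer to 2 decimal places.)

Given the others contribute fully, the best deviation is to contribute 0 (any partial contribution still incurs the fine and gives up units whose private return 0.47 is below 1).
Deviating from 27 to 0 saves 27 million dollars but forfeits the deviator's share of the drop in the joint research fund: 0.47 × 27 = 12.69.
So the deviation gain is 27 − 12.69 = 14.31, and the fine must be at least 14.31 million dollars to wipe it out.

14.31 million dollars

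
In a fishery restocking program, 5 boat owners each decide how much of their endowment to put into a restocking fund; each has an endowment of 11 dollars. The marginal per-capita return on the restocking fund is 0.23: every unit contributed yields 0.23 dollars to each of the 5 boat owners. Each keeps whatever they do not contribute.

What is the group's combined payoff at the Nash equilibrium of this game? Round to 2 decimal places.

55.00 dollars

The private return per contributed unit is 0.23 < 1, so contributing 0 is dominant for every player. At the Nash equilibrium everyone keeps their 11, and the group total is 5 × 11 = 55.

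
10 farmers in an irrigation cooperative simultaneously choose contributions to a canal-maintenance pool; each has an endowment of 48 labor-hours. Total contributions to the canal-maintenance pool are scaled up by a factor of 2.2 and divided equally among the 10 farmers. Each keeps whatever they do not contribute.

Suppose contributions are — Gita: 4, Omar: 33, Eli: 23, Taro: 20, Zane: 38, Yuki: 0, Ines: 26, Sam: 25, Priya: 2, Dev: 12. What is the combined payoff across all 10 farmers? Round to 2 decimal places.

699.60 labor-hours

Total contributed: 4 + 33 + 23 + 20 + 38 + 0 + 26 + 25 + 2 + 12 = 183; total kept: 10 × 48 − 183 = 297.
The canal-maintenance pool pays out 2.2 × 183 = 402.60 in aggregate.
Group total = 297 + 402.60 = 699.60.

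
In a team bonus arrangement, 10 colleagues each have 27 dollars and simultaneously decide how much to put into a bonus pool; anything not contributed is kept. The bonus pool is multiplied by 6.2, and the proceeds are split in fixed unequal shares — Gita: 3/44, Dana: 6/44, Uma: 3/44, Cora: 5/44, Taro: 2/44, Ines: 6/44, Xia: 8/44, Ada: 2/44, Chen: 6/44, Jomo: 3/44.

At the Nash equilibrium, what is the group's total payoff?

410.40 dollars

Each unit j contributes comes back to j as 6.2 × (j's share), so j prefers to contribute only if that share exceeds 1/6.2 = 0.1613; otherwise keeping the unit dominates.
The only share above 0.1613 is Xia's 8/44, contributing 27; the remaining 9 contribute 0. Total contributed: 27.
The bonus pool pays out 6.2 × 27 = 167.40 in total (split across the unequal shares, but the aggregate is all that matters for the group sum).
The 9 free-riders keep 27 each, adding 243. Group total = 243 + 167.40 = 410.40.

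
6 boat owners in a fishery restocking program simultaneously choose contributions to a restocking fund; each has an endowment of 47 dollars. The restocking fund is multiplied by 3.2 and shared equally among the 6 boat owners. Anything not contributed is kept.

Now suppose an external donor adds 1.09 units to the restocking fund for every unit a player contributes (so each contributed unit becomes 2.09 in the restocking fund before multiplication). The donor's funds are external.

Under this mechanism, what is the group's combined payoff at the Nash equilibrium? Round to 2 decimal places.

Under the mechanism each unit contributed yields 3.2 × 2.09 / 6 = 1.1147 back to its contributor per unit of net cost, which exceeds 1, making full contribution the dominant choice for everyone.
At the Nash equilibrium everyone contributes 47. Group total payoff = 3.2 × 2.09 × 282 = 1886.02.

1886.02 dollars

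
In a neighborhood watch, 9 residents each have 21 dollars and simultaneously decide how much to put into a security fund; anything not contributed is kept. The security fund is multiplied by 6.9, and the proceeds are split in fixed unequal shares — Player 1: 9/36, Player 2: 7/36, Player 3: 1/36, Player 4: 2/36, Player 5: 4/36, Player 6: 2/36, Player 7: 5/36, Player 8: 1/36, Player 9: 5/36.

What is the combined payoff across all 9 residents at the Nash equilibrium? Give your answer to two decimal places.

436.80 dollars

Each unit j contributes comes back to j as 6.9 × (j's share), so j prefers to contribute only if that share exceeds 1/6.9 = 0.1449; otherwise keeping the unit dominates.
The shares above 0.1449 belong to Player 1 and Player 2, contributing 21 each; the remaining 7 contribute 0. Total contributed: 42.
The security fund pays out 6.9 × 42 = 289.80 in total (split across the unequal shares, but the aggregate is all that matters for the group sum).
The 7 free-riders keep 21 each, adding 147. Group total = 147 + 289.80 = 436.80.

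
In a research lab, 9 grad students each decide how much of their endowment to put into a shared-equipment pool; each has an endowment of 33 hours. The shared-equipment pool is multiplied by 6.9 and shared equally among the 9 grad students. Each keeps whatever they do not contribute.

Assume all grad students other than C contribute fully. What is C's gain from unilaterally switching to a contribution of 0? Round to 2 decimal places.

Switching from a contribution of 33 to 0 lets C keep an extra 33 hours, but lowers the shared-equipment pool by 33, which costs C their own share of that drop: 6.9/9 × 33 = 25.30.
Net gain = 33 − 25.30 = 7.70. The private return per contributed unit (0.7667) is below 1, so free-riding is indeed the best response regardless of what the others do.

7.70 hours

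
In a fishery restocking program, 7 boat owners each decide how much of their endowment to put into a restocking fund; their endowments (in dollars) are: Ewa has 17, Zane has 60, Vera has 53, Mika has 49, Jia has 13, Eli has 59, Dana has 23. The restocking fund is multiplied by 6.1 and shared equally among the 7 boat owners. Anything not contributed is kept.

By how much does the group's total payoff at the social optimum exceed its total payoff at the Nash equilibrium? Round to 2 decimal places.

1397.40 dollars

The private return per contributed unit is 6.1/7 = 0.8714 < 1 for every player regardless of endowment, so the Nash equilibrium is zero contribution and the group total is Σ E_j = 17 + 60 + 53 + 49 + 13 + 59 + 23 = 274.
Each contributed unit returns 6.100 to the group, so the social optimum is full contribution by everyone: group total = 6.100 × 274 = 1671.40.
Efficiency loss = (6.100 − 1) × 274 = 1397.40.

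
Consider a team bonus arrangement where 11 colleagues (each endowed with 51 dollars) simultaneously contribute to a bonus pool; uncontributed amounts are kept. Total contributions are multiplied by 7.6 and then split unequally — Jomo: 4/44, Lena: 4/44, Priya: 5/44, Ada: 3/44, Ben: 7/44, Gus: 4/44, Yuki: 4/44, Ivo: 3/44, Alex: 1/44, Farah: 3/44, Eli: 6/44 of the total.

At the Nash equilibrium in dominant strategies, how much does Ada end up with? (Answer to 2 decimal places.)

Player j's private return per contributed unit is 7.6 × (j's share). Contributing is weakly dominant for j when that share is at least 1/7.6 = 0.1316, and contributing 0 is dominant otherwise.
Ben and Eli clear that bar, contributing 51 each; the remaining 9 contribute 0. Total contributed: 102.
Ada keeps 51 and receives 7.6 × 102 × 3/44 = 52.85 from the bonus pool, for a payoff of 103.85.

103.85 dollars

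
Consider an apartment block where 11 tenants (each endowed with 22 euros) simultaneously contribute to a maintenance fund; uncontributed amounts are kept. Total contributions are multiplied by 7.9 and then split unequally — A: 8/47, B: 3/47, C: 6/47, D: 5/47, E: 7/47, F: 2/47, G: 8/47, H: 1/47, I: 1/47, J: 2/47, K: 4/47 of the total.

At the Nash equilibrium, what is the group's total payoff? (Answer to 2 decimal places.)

A player with share s gets back 7.9·s per unit contributed, so full contribution is dominant for anyone with s > 1/7.9 = 0.1266 and zero contribution is dominant for anyone below.
A, C, E and G clear that bar, contributing 22 each; the remaining 7 contribute 0. Total contributed: 88.
The maintenance fund pays out 7.9 × 88 = 695.20 in total (split across the unequal shares, but the aggregate is all that matters for the group sum).
The 7 free-riders keep 22 each, adding 154. Group total = 154 + 695.20 = 849.20.

849.20 euros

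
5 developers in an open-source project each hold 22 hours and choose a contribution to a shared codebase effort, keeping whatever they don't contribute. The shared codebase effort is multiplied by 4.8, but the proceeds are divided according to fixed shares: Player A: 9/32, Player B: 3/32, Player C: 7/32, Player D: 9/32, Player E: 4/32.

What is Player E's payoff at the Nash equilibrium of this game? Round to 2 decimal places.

For player j, contributing a unit is worthwhile iff 4.8 × (j's share) ≥ 1, i.e. iff j's share is at least 0.2083.
Player A, Player C and Player D are above the threshold, contributing 22 each; the remaining 2 contribute 0. Total contributed: 66.
Player E keeps 22 and receives 4.8 × 66 × 4/32 = 39.60 from the shared codebase effort, for a payoff of 61.60.

61.60 hours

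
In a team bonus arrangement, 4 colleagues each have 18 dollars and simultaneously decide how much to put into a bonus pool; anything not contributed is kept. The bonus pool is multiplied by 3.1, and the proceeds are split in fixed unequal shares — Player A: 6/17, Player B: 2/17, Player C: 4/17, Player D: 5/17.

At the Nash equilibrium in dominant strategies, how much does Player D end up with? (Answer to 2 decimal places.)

A player with share s gets back 3.1·s per unit contributed, so full contribution is dominant for anyone with s > 1/3.1 = 0.3226 and zero contribution is dominant for anyone below.
Player A alone (share 6/17) is above the threshold, contributing 18; the remaining 3 contribute 0. Total contributed: 18.
Player D keeps 18 and receives 3.1 × 18 × 5/17 = 16.41 from the bonus pool, for a payoff of 34.41.

34.41 dollars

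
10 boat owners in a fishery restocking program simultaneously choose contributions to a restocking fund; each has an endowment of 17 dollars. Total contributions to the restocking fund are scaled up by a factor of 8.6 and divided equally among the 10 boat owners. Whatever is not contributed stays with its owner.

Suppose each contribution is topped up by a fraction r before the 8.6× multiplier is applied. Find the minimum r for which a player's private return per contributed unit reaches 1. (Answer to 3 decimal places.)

0.163

With matching at rate r, one contributed unit becomes (1 + r) in the restocking fund and returns 8.6 × (1 + r) / 10 to the contributor.
Setting this equal to 1: 1 + r = 10/8.6 = 1.1628.
So the minimum matching rate is r = 1.1628 − 1 = 0.163.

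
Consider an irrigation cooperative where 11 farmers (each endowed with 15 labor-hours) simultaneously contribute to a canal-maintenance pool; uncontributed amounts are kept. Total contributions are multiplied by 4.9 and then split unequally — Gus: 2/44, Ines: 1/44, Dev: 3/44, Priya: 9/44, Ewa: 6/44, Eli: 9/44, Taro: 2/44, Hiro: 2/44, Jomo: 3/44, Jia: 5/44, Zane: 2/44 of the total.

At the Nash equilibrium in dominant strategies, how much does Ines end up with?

18.34 labor-hours

A player with share s gets back 4.9·s per unit contributed, so full contribution is dominant for anyone with s > 1/4.9 = 0.2041 and zero contribution is dominant for anyone below.
Priya and Eli are above the threshold, contributing 15 each; the remaining 9 contribute 0. Total contributed: 30.
Ines keeps 15 and receives 4.9 × 30 × 1/44 = 3.34 from the canal-maintenance pool, for a payoff of 18.34.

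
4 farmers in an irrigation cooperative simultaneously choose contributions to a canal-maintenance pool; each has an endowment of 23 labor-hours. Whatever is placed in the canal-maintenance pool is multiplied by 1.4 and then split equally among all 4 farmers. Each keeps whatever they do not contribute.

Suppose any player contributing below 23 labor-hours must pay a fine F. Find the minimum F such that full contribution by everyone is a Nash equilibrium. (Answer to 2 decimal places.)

Given the others contribute fully, the best deviation is to contribute 0 (any partial contribution still incurs the fine and gives up units whose private return 0.3500 is below 1).
Deviating from 23 to 0 saves 23 labor-hours but forfeits the deviator's share of the drop in the canal-maintenance pool: 1.4/4 × 23 = 8.05.
So the deviation gain is 23 − 8.05 = 14.95, and the fine must be at least 14.95 labor-hours to wipe it out.

14.95 labor-hours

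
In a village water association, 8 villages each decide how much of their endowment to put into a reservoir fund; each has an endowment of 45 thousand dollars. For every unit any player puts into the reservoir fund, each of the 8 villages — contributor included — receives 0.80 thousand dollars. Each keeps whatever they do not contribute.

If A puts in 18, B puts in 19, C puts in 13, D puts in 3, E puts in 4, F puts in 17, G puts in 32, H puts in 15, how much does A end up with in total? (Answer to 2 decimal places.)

Total contributed: 18 + 19 + 13 + 3 + 4 + 17 + 32 + 15 = 121.
Each receives 0.80 × 121 = 96.80 from the reservoir fund.
A keeps 45 − 18 = 27, so A's payoff is 27 + 96.80 = 123.80.

123.80 thousand dollars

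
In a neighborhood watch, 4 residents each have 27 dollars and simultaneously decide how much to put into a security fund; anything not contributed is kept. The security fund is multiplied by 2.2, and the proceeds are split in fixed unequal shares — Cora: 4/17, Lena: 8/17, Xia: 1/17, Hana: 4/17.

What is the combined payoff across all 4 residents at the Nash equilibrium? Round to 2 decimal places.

Each unit j contributes comes back to j as 2.2 × (j's share), so j prefers to contribute only if that share exceeds 1/2.2 = 0.4545; otherwise keeping the unit dominates.
Only Lena (8/17) clears that bar, contributing 27; the remaining 3 contribute 0. Total contributed: 27.
The security fund pays out 2.2 × 27 = 59.40 in total (split across the unequal shares, but the aggregate is all that matters for the group sum).
The 3 free-riders keep 27 each, adding 81. Group total = 81 + 59.40 = 140.40.

140.40 dollars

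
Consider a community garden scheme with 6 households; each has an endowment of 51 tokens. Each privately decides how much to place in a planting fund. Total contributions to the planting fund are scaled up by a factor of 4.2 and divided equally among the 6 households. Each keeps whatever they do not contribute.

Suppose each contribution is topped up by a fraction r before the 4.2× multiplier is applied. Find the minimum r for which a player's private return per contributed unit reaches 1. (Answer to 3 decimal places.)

0.429

With matching at rate r, one contributed unit becomes (1 + r) in the planting fund and returns 4.2 × (1 + r) / 6 to the contributor.
Setting this equal to 1: 1 + r = 6/4.2 = 1.4286.
So the minimum matching rate is r = 1.4286 − 1 = 0.429.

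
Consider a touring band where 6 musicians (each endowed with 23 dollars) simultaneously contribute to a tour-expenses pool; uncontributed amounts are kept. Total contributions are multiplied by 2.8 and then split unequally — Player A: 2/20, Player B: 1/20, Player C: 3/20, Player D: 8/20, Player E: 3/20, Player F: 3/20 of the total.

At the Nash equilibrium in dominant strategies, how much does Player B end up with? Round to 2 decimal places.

A player with share s gets back 2.8·s per unit contributed, so full contribution is dominant for anyone with s > 1/2.8 = 0.3571 and zero contribution is dominant for anyone below.
Only Player D (8/20) clears that bar, contributing 23; the remaining 5 contribute 0. Total contributed: 23.
Player B keeps 23 and receives 2.8 × 23 × 1/20 = 3.22 from the tour-expenses pool, for a payoff of 26.22.

26.22 dollars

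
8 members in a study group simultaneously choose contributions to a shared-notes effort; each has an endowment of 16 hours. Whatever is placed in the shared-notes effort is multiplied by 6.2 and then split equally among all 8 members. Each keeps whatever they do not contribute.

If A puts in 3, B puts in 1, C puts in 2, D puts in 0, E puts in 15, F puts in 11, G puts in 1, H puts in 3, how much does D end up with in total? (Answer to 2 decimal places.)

Total contributed: 3 + 1 + 2 + 0 + 15 + 11 + 1 + 3 = 36.
Each receives 6.2 × 36 / 8 = 27.90 from the shared-notes effort.
D keeps 16 − 0 = 16, so D's payoff is 16 + 27.90 = 43.90.

43.90 hours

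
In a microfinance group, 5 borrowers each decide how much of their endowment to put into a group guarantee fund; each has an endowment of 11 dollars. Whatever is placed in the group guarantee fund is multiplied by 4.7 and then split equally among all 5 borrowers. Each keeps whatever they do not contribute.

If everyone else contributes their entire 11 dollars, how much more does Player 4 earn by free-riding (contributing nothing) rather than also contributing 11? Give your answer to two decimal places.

Switching from a contribution of 11 to 0 lets Player 4 keep an extra 11 dollars, but lowers the group guarantee fund by 11, which costs Player 4 their own share of that drop: 4.7/5 × 11 = 10.34.
Net gain = 11 − 10.34 = 0.66. The private return per contributed unit (0.9400) is below 1, so free-riding is indeed the best response regardless of what the others do.

0.66 dollars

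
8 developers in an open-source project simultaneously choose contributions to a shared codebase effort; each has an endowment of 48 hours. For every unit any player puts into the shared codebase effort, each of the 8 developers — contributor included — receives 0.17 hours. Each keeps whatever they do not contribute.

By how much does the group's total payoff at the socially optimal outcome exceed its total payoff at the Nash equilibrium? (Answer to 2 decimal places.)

138.24 hours

The private return per contributed unit is 0.17 < 1, so contributing 0 is dominant for every player. At the Nash equilibrium everyone keeps their 48, and the group total is 8 × 48 = 384.
Each contributed unit returns 1.360 to the group as a whole (0.17 to each of 8 players), which exceeds 1, so the social optimum is full contribution: group total = 1.360 × 384 = 522.24.
Efficiency loss = 522.24 − 384 = 138.24.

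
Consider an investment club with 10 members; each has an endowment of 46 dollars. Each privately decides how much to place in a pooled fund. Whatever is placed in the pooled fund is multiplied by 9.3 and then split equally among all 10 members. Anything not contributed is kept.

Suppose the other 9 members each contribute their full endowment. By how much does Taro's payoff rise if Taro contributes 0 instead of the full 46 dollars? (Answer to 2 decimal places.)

Switching from a contribution of 46 to 0 lets Taro keep an extra 46 dollars, but lowers the pooled fund by 46, which costs Taro their own share of that drop: 9.3/10 × 46 = 42.78.
Net gain = 46 − 42.78 = 3.22. The private return per contributed unit (0.9300) is below 1, so free-riding is indeed the best response regardless of what the others do.

3.22 dollars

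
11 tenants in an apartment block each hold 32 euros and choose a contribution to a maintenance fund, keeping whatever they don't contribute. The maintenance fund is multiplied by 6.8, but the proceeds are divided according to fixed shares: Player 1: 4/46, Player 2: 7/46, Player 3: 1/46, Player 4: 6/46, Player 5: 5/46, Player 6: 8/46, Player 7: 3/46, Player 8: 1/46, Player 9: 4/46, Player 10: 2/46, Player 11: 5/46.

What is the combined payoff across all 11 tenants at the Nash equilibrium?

723.20 euros

A player with share s gets back 6.8·s per unit contributed, so full contribution is dominant for anyone with s > 1/6.8 = 0.1471 and zero contribution is dominant for anyone below.
The shares above 0.1471 belong to Player 2 and Player 6, contributing 32 each; the remaining 9 contribute 0. Total contributed: 64.
The maintenance fund pays out 6.8 × 64 = 435.20 in total (split across the unequal shares, but the aggregate is all that matters for the group sum).
The 9 free-riders keep 32 each, adding 288. Group total = 288 + 435.20 = 723.20.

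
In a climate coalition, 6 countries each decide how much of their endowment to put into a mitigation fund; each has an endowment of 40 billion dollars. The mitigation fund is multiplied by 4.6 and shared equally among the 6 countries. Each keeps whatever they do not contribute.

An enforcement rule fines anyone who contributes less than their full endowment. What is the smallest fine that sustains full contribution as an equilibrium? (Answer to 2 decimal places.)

Given the others contribute fully, the best deviation is to contribute 0 (any partial contribution still incurs the fine and gives up units whose private return 0.7667 is below 1).
Deviating from 40 to 0 saves 40 billion dollars but forfeits the deviator's share of the drop in the mitigation fund: 4.6/6 × 40 = 30.67.
So the deviation gain is 40 − 30.67 = 9.33, and the fine must be at least 9.33 billion dollars to wipe it out.

9.33 billion dollars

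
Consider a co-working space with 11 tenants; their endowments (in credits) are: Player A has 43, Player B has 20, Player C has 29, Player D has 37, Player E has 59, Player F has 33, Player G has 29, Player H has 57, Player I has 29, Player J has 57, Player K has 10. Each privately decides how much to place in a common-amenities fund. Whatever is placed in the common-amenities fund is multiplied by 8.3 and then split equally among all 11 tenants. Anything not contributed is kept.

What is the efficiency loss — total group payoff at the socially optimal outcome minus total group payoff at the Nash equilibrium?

2941.90 credits

The private return per contributed unit is 8.3/11 = 0.7545 < 1 for every player regardless of endowment, so the Nash equilibrium is zero contribution and the group total is Σ E_j = 43 + 20 + 29 + 37 + 59 + 33 + 29 + 57 + 29 + 57 + 10 = 403.
Each contributed unit returns 8.300 to the group, so the social optimum is full contribution by everyone: group total = 8.300 × 403 = 3344.90.
Efficiency loss = (8.300 − 1) × 403 = 2941.90.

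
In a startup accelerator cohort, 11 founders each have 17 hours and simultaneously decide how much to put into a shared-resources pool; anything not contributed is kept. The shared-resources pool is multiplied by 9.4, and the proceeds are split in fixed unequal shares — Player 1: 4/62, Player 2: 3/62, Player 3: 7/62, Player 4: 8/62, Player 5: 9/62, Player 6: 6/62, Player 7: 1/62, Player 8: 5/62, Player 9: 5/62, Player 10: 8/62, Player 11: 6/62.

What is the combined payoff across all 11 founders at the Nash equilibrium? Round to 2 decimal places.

For player j, contributing a unit is worthwhile iff 9.4 × (j's share) ≥ 1, i.e. iff j's share is at least 0.1064.
The shares above 0.1064 belong to Player 3, Player 4, Player 5 and Player 10, contributing 17 each; the remaining 7 contribute 0. Total contributed: 68.
The shared-resources pool pays out 9.4 × 68 = 639.20 in total (split across the unequal shares, but the aggregate is all that matters for the group sum).
The 7 free-riders keep 17 each, adding 119. Group total = 119 + 639.20 = 758.20.

758.20 hours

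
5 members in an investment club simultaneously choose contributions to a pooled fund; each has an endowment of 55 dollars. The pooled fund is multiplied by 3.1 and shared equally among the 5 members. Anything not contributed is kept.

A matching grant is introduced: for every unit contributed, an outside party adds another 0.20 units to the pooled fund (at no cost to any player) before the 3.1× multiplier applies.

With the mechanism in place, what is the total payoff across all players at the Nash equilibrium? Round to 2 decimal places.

The effective private return is 3.1 × 1.20 / 5 = 0.7440, which is still under 1, so the mechanism doesn't change anyone's dominant strategy: zero contribution.
At the Nash equilibrium no one contributes; group total payoff = 5 × 55 = 275.

275.00 dollars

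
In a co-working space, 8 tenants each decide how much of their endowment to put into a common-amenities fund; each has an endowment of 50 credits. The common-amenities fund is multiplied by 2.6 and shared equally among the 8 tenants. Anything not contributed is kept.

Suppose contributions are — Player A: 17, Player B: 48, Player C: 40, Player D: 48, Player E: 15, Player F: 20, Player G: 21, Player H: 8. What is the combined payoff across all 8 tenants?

Total contributed: 17 + 48 + 40 + 48 + 15 + 20 + 21 + 8 = 217; total kept: 8 × 50 − 217 = 183.
The common-amenities fund pays out 2.6 × 217 = 564.20 in aggregate.
Group total = 183 + 564.20 = 747.20.

747.20 credits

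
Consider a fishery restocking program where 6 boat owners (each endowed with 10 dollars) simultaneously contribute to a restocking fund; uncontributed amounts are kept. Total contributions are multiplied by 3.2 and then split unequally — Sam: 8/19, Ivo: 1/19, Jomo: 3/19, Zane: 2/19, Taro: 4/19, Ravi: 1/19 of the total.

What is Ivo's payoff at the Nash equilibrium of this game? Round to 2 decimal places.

For player j, contributing a unit is worthwhile iff 3.2 × (j's share) ≥ 1, i.e. iff j's share is at least 0.3125.
The only share above 0.3125 is Sam's 8/19, contributing 10; the remaining 5 contribute 0. Total contributed: 10.
Ivo keeps 10 and receives 3.2 × 10 × 1/19 = 1.68 from the restocking fund, for a payoff of 11.68.

11.68 dollars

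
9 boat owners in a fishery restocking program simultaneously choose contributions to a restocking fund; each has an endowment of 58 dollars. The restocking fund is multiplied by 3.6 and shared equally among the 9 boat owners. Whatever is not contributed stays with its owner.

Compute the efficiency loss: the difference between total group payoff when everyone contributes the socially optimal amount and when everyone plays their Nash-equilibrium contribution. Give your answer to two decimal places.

1357.20 dollars

Each contributed unit returns 3.6/9 = 0.4000 to its contributor — below 1 — so contributing 0 is dominant for every player. At the Nash equilibrium everyone keeps their 58, and the group total is 9 × 58 = 522.
Each contributed unit returns 3.600 to the group as a whole (0.4000 to each of 9 players), which exceeds 1, so the social optimum is full contribution: group total = 3.600 × 522 = 1879.20.
Efficiency loss = 1879.20 − 522 = 1357.20.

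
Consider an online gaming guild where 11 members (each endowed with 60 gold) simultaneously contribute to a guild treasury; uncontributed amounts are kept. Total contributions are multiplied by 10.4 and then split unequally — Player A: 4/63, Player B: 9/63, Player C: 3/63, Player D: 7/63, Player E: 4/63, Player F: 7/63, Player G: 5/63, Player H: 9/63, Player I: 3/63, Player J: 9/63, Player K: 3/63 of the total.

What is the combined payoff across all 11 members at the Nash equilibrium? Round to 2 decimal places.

3480.00 gold

A player with share s gets back 10.4·s per unit contributed, so full contribution is dominant for anyone with s > 1/10.4 = 0.0962 and zero contribution is dominant for anyone below.
Player B, Player D, Player F, Player H and Player J are above the threshold, contributing 60 each; the remaining 6 contribute 0. Total contributed: 300.
The guild treasury pays out 10.4 × 300 = 3120.00 in total (split across the unequal shares, but the aggregate is all that matters for the group sum).
The 6 free-riders keep 60 each, adding 360. Group total = 360 + 3120.00 = 3480.00.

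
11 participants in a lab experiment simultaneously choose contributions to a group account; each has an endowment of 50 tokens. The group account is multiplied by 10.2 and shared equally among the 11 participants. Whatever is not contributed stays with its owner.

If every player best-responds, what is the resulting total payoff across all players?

550.00 tokens

Each contributed unit returns 10.2/11 = 0.9273 to its contributor — below 1 — so contributing 0 is dominant for every player. At the Nash equilibrium everyone keeps their 50, and the group total is 11 × 50 = 550.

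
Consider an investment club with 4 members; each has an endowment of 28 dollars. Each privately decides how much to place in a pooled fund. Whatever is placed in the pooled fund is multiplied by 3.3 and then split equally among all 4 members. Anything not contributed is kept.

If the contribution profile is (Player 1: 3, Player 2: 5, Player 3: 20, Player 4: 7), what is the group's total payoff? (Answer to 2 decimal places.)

Total contributed: 3 + 5 + 20 + 7 = 35; total kept: 4 × 28 − 35 = 77.
The pooled fund pays out 3.3 × 35 = 115.50 in aggregate.
Group total = 77 + 115.50 = 192.50.

192.50 dollars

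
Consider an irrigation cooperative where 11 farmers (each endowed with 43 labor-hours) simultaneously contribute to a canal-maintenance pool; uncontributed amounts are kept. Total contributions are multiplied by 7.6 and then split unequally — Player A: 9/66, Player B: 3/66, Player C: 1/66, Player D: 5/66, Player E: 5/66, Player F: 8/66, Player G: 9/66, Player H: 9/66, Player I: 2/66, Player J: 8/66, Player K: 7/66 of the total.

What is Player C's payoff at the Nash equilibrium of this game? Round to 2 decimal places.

Each unit j contributes comes back to j as 7.6 × (j's share), so j prefers to contribute only if that share exceeds 1/7.6 = 0.1316; otherwise keeping the unit dominates.
The shares above 0.1316 belong to Player A, Player G and Player H, contributing 43 each; the remaining 8 contribute 0. Total contributed: 129.
Player C keeps 43 and receives 7.6 × 129 × 1/66 = 14.85 from the canal-maintenance pool, for a payoff of 57.85.

57.85 labor-hours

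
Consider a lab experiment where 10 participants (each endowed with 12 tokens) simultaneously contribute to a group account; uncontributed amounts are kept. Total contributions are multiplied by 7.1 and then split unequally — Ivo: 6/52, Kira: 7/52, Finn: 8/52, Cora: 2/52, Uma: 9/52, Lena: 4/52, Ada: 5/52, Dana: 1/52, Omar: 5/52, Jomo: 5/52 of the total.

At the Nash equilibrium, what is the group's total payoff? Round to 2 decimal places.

A player with share s gets back 7.1·s per unit contributed, so full contribution is dominant for anyone with s > 1/7.1 = 0.1408 and zero contribution is dominant for anyone below.
Finn and Uma clear that bar, contributing 12 each; the remaining 8 contribute 0. Total contributed: 24.
The group account pays out 7.1 × 24 = 170.40 in total (split across the unequal shares, but the aggregate is all that matters for the group sum).
The 8 free-riders keep 12 each, adding 96. Group total = 96 + 170.40 = 266.40.

266.40 tokens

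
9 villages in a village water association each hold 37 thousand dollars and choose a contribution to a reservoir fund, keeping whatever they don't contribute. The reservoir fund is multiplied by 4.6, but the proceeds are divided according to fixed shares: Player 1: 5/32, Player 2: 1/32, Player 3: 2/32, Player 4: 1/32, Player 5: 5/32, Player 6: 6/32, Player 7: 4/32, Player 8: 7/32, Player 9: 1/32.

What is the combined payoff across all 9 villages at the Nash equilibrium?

466.20 thousand dollars

Each unit j contributes comes back to j as 4.6 × (j's share), so j prefers to contribute only if that share exceeds 1/4.6 = 0.2174; otherwise keeping the unit dominates.
Player 8 alone (share 7/32) is above the threshold, contributing 37; the remaining 8 contribute 0. Total contributed: 37.
The reservoir fund pays out 4.6 × 37 = 170.20 in total (split across the unequal shares, but the aggregate is all that matters for the group sum).
The 8 free-riders keep 37 each, adding 296. Group total = 296 + 170.20 = 466.20.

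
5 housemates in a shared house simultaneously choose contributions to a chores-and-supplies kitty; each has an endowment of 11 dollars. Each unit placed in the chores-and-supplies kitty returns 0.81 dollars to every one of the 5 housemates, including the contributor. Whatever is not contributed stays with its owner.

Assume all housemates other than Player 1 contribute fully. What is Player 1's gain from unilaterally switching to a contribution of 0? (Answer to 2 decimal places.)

Switching from a contribution of 11 to 0 lets Player 1 keep an extra 11 dollars, but lowers the chores-and-supplies kitty by 11, which costs Player 1 their own share of that drop: 0.81 × 11 = 8.91.
Net gain = 11 − 8.91 = 2.09. The private return per contributed unit (0.81) is below 1, so free-riding is indeed the best response regardless of what the others do.

2.09 dollars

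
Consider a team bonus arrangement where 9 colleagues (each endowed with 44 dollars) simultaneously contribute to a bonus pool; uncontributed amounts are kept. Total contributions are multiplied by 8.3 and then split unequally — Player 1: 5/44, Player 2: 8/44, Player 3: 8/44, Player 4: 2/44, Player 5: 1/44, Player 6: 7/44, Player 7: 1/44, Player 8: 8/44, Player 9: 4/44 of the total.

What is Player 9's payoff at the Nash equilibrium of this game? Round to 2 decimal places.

For player j, contributing a unit is worthwhile iff 8.3 × (j's share) ≥ 1, i.e. iff j's share is at least 0.1205.
Player 2, Player 3, Player 6 and Player 8 are above the threshold, contributing 44 each; the remaining 5 contribute 0. Total contributed: 176.
Player 9 keeps 44 and receives 8.3 × 176 × 4/44 = 132.80 from the bonus pool, for a payoff of 176.80.

176.80 dollars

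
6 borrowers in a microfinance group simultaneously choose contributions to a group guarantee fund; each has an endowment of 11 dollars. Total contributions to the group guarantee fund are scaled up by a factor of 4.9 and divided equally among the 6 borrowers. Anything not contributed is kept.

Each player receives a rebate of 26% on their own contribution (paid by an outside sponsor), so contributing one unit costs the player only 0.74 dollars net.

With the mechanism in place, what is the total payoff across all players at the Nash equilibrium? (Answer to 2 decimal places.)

340.56 dollars

The effective private return per unit is now (4.9/6) / 0.74 = 1.1036 > 1, so every player's dominant strategy flips to full contribution.
So the Nash equilibrium is full contribution by all 6; the group earns 6 × (11 × 0.26 + 4.9 × 11) = 340.56.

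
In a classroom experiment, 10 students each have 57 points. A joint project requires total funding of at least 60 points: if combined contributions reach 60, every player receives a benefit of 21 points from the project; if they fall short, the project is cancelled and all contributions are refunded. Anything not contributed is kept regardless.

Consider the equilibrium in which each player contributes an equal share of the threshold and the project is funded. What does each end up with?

72 points

Equal share of the threshold: 60/10 = 6.
At this profile no one gains by cutting their contribution: any cut drops the total below 60, the project is cancelled, contributions are refunded, and the deviator ends with 57, which is less than 57 − 6 + 21 = 72. Contributing more than 6 just wastes the excess. So contributing exactly 6 is a best response.
Each player's payoff: 57 − 6 + 21 = 72.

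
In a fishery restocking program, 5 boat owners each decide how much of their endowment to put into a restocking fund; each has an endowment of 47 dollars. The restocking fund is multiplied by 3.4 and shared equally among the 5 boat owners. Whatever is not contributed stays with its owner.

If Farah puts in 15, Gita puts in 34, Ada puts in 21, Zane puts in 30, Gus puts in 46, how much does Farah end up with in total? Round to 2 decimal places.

Total contributed: 15 + 34 + 21 + 30 + 46 = 146.
Each receives 3.4 × 146 / 5 = 99.28 from the restocking fund.
Farah keeps 47 − 15 = 32, so Farah's payoff is 32 + 99.28 = 131.28.

131.28 dollars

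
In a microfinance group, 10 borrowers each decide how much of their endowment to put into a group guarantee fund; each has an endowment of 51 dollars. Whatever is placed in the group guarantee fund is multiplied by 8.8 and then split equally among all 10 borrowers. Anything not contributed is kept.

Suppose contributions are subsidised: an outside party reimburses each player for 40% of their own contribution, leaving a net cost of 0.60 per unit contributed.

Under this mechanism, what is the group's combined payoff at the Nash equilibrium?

4692.00 dollars

With the mechanism, a contributed unit returns (8.8/10) / 0.60 = 1.4667 per unit of net cost to the contributor — now above 1 — so contributing fully is weakly dominant for every player.
So the Nash equilibrium is full contribution by all 10; the group earns 10 × (51 × 0.40 + 8.8 × 51) = 4692.00.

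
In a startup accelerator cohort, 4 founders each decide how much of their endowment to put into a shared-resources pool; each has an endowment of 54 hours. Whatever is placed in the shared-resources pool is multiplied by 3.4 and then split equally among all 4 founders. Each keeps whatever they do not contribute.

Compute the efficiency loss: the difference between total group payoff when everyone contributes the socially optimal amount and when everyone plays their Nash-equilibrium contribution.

518.40 hours

Each contributed unit returns 3.4/4 = 0.8500 to its contributor — below 1 — so contributing 0 is dominant for every player. At the Nash equilibrium everyone keeps their 54, and the group total is 4 × 54 = 216.
Each contributed unit returns 3.400 to the group as a whole (0.8500 to each of 4 players), which exceeds 1, so the social optimum is full contribution: group total = 3.400 × 216 = 734.40.
Efficiency loss = 734.40 − 216 = 518.40.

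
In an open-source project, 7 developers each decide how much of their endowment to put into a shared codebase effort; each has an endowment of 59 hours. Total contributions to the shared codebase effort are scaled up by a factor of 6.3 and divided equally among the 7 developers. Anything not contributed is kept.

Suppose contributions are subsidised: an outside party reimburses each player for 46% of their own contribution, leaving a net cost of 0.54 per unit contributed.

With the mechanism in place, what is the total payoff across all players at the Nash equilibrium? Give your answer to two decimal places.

2791.88 hours

Under the mechanism each unit contributed yields (6.3/7) / 0.54 = 1.6667 back to its contributor per unit of net cost, which exceeds 1, making full contribution the dominant choice for everyone.
So the Nash equilibrium is full contribution by all 7; the group earns 7 × (59 × 0.46 + 6.3 × 59) = 2791.88.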